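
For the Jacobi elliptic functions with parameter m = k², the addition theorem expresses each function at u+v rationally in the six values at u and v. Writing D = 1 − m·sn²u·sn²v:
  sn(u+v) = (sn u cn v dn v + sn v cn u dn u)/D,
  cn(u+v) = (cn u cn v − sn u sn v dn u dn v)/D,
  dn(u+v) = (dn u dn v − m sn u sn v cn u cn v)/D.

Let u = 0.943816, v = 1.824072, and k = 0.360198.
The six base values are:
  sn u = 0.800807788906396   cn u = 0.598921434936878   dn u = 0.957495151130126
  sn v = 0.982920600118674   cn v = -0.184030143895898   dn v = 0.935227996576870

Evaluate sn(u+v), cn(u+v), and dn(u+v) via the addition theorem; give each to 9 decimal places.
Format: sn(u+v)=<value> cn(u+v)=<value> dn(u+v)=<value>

sn(u+v)=0.463066488 cn(u+v)=-0.886323546 dn(u+v)=0.985991491

m = k² = 0.129742599204
D = 1 − m·sn²u·sn²v = 0.9196148094527226
sn(u+v) = (sn u·cn v·dn v + sn v·cn u·dn u)/D = 0.4258427996769955/0.9196148094527226 = 0.4630664875116804
cn(u+v) = (cn u·cn v − sn u·sn v·dn u·dn v)/D = -0.8150762588420948/0.9196148094527226 = -0.886323545971557
dn(u+v) = (dn u·dn v − m·sn u·sn v·cn u·cn v)/D = 0.9067323770872609/0.9196148094527226 = 0.9859914909666056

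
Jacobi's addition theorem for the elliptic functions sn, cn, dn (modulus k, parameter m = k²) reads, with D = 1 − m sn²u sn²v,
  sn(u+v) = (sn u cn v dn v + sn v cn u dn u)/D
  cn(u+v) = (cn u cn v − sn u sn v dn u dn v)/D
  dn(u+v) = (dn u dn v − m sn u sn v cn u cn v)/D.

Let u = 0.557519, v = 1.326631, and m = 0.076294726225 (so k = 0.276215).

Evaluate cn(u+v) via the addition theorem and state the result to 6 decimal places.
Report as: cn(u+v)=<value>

sn u = 0.5273259458881696, cn u = 0.8496630783982244, dn u = 0.9893353946225334
sn v = 0.9650875522638934, cn v = 0.2619275023079608, dn v = 0.9638151020909596
m = k² = 0.076294726225
D = 1 − m·sn²u·sn²v = 0.9802400324136738
cn(u+v) = (cn u·cn v − sn u·sn v·dn u·dn v)/D = -0.2627195197551391/0.9802400324136738 = -0.2680154972943077

cn(u+v)=-0.268015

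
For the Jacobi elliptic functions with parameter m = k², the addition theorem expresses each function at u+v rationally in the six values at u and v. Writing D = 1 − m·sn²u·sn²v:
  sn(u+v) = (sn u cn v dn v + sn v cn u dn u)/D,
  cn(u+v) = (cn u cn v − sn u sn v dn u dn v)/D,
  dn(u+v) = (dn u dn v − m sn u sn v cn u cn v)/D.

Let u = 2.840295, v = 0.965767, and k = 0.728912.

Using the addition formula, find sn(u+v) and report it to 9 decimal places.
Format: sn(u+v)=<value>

sn(u+v)=-0.042935525

sn u = 0.760872792163475, cn u = -0.648901066531222, dn u = 0.8321108788640309
sn v = 0.7834263752679244, cn v = 0.6214846052273229, dn v = 0.820916055234554
m = k² = 0.531312703744
D = 1 − m·sn²u·sn²v = 0.811213608001234
sn(u+v) = (sn u·cn v·dn v + sn v·cn u·dn u)/D = -0.03482988243601143/0.811213608001234 = -0.04293552535666839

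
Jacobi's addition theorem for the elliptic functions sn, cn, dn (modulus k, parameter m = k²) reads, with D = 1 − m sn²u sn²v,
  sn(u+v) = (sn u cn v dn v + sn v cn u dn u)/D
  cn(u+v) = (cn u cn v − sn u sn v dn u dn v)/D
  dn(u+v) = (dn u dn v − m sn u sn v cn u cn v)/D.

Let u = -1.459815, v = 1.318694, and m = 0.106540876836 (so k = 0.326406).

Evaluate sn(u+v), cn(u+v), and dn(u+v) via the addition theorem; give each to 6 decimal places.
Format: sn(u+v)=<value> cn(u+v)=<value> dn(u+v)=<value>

sn(u+v)=-0.140604 cn(u+v)=0.990066 dn(u+v)=0.998946

sn u = -0.9892041372818206, cn u = 0.1465441052534324, dn u = 0.9464391724330466
sn v = 0.9608245849515081, cn v = 0.2771572062075279, dn v = 0.9495489348207832
m = k² = 0.106540876836
D = 1 − m·sn²u·sn²v = 0.9037554095282104
sn(u+v) = (sn u·cn v·dn v + sn v·cn u·dn u)/D = -0.1270714916851861/0.9037554095282104 = -0.1406038518226093
cn(u+v) = (cn u·cn v − sn u·sn v·dn u·dn v)/D = 0.8947774450959328/0.9037554095282104 = 0.9900659356086572
dn(u+v) = (dn u·dn v − m·sn u·sn v·cn u·cn v)/D = 0.9028031386967065/0.9037554095282104 = 0.9989463179733541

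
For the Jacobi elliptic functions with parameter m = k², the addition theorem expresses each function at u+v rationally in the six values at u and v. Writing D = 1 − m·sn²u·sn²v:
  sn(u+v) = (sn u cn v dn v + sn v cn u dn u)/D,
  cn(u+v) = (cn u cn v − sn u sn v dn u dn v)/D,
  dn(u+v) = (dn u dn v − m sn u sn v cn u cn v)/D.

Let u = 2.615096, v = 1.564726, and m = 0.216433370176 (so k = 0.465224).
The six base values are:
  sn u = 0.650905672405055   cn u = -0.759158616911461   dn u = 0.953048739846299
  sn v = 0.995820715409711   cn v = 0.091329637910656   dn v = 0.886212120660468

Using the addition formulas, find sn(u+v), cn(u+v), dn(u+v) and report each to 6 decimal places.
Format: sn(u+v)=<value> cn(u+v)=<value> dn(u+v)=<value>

m = k² = 0.216433370176
D = 1 − m·sn²u·sn²v = 0.9090667637933375
sn(u+v) = (sn u·cn v·dn v + sn v·cn u·dn u)/D = -0.6678087537600103/0.9090667637933375 = -0.7346091402279299
cn(u+v) = (cn u·cn v − sn u·sn v·dn u·dn v)/D = -0.616793198272479/0.9090667637933375 = -0.6784905386912788
dn(u+v) = (dn u·dn v − m·sn u·sn v·cn u·cn v)/D = 0.8543300935513081/0.9090667637933375 = 0.9397880635151315

sn(u+v)=-0.734609 cn(u+v)=-0.678491 dn(u+v)=0.939788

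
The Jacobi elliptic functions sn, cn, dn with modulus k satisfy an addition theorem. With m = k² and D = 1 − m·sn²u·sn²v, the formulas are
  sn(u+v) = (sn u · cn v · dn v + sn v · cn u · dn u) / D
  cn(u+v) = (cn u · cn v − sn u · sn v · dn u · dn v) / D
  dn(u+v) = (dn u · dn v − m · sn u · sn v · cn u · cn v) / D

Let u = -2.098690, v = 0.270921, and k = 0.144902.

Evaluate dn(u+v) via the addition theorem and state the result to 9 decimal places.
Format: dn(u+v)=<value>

sn u = -0.8705256668726335, cn u = -0.4921230164460474, dn u = 0.9920123339851496
sn v = 0.2675528895733638, cn v = 0.9635431756184792, dn v = 0.9992482017039402
m = k² = 0.020996589604
D = 1 − m·sn²u·sn²v = 0.9988609803612606
dn(u+v) = (dn u·dn v − m·sn u·sn v·cn u·cn v)/D = 0.9889476257321214/0.9988609803612606 = 0.9900753409893399

dn(u+v)=0.990075341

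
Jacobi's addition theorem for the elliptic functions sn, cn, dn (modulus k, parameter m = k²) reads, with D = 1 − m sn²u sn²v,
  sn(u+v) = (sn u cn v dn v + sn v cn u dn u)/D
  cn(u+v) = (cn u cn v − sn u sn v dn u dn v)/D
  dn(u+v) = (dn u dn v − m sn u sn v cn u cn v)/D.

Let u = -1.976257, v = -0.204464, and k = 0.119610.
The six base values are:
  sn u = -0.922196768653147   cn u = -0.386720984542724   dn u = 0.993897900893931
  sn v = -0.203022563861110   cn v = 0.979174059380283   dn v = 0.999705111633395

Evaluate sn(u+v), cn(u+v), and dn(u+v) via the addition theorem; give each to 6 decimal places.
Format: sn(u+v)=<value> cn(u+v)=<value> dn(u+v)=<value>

m = k² = 0.0143065521
D = 1 − m·sn²u·sn²v = 0.9994985001714146
sn(u+v) = (sn u·cn v·dn v + sn v·cn u·dn u)/D = -0.8246908807729655/0.9994985001714146 = -0.8251046706238484
cn(u+v) = (cn u·cn v − sn u·sn v·dn u·dn v)/D = -0.5646965583521982/0.9994985001714146 = -0.5649798956730324
dn(u+v) = (dn u·dn v − m·sn u·sn v·cn u·cn v)/D = 0.9946190981802157/0.9994985001714146 = 0.9951181497617434

sn(u+v)=-0.825105 cn(u+v)=-0.564980 dn(u+v)=0.995118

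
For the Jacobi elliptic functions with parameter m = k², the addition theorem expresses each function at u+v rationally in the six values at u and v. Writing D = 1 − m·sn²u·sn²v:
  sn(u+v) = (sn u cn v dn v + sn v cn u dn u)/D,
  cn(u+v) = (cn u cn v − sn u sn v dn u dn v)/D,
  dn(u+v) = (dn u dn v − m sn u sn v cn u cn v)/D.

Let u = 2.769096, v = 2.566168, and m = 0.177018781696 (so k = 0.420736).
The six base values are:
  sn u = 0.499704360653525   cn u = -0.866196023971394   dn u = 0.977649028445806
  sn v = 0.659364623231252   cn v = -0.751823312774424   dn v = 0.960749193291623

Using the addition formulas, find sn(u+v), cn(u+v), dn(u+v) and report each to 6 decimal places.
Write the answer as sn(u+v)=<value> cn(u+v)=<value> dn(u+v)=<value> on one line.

m = k² = 0.177018781696
D = 1 − m·sn²u·sn²v = 0.980782499072109
sn(u+v) = (sn u·cn v·dn v + sn v·cn u·dn u)/D = -0.9193167794028519/0.980782499072109 = -0.9373299179712034
cn(u+v) = (cn u·cn v − sn u·sn v·dn u·dn v)/D = 0.3417469379445846/0.980782499072109 = 0.3484431443953189
dn(u+v) = (dn u·dn v − m·sn u·sn v·cn u·cn v)/D = 0.9012924419537799/0.980782499072109 = 0.9189524107602527

sn(u+v)=-0.937330 cn(u+v)=0.348443 dn(u+v)=0.918952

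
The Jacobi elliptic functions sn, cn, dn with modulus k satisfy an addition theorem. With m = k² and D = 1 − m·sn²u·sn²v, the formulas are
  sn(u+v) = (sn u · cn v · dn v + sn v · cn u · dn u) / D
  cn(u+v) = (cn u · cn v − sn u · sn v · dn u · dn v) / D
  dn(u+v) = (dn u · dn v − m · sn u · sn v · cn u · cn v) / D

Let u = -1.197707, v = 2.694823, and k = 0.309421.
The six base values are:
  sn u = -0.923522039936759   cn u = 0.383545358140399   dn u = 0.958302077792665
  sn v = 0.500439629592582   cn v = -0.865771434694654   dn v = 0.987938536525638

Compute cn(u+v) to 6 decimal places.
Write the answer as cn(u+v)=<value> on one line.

m = k² = 0.095741355241
D = 1 − m·sn²u·sn²v = 0.9795498034034392
cn(u+v) = (cn u·cn v − sn u·sn v·dn u·dn v)/D = 0.1054910384581119/0.9795498034034392 = 0.1076933894443998

cn(u+v)=0.107693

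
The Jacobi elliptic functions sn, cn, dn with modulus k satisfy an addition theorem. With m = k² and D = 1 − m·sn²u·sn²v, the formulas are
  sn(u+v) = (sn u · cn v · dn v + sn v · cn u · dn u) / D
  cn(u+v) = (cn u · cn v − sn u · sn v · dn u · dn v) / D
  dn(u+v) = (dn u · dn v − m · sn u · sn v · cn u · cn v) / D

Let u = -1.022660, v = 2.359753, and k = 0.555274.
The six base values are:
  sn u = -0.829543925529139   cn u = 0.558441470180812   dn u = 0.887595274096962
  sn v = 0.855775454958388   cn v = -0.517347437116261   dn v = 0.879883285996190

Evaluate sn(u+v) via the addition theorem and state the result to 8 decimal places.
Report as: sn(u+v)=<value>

m = k² = 0.308329215076
D = 1 − m·sn²u·sn²v = 0.8446135644602857
sn(u+v) = (sn u·cn v·dn v + sn v·cn u·dn u)/D = 0.8017950718605372/0.8446135644602857 = 0.9493040434093551

sn(u+v)=0.94930404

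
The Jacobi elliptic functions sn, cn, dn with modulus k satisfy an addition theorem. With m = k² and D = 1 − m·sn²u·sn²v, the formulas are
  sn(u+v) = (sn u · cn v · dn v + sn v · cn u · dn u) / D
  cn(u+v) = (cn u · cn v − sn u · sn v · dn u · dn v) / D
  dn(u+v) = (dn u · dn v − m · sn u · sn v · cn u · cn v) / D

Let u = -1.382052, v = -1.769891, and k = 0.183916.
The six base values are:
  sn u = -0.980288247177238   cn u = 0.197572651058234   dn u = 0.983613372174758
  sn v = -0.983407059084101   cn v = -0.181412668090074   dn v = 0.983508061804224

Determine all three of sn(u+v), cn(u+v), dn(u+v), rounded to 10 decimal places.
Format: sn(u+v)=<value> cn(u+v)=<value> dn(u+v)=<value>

sn(u+v)=-0.0167326674 cn(u+v)=-0.9998599991 dn(u+v)=0.9999952648

m = k² = 0.033825095056
D = 1 − m·sn²u·sn²v = 0.9685650147968369
sn(u+v) = (sn u·cn v·dn v + sn v·cn u·dn u)/D = -0.0162066762522944/0.9685650147968369 = -0.0167326674045664
cn(u+v) = (cn u·cn v − sn u·sn v·dn u·dn v)/D = -0.9684294148430489/0.9685650147968369 = -0.999859999120641
dn(u+v) = (dn u·dn v − m·sn u·sn v·cn u·cn v)/D = 0.9685604284257214/0.9685650147968369 = 0.9999952647772267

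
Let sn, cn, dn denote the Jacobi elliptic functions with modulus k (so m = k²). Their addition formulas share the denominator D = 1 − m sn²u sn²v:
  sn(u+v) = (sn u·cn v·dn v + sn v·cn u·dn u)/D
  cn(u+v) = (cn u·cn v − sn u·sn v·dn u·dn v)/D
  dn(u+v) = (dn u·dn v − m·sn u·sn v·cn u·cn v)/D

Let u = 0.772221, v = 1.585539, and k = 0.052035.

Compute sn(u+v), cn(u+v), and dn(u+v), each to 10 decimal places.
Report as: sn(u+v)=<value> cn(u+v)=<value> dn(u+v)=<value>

sn(u+v)=0.7073688916 cn(u+v)=-0.7068445736 dn(u+v)=0.9993223582

sn u = 0.6975959059871403, cn u = 0.7164914179178847, dn u = 0.9993409595048948
sn v = 0.9999067141156356, cn v = -0.01365880911619493, dn v = 0.9986455146451367
m = k² = 0.002707641225
D = 1 − m·sn²u·sn²v = 0.9986825991683644
sn(u+v) = (sn u·cn v·dn v + sn v·cn u·dn u)/D = 0.706437003235226/0.9986825991683644 = 0.7073688916012947
cn(u+v) = (cn u·cn v − sn u·sn v·dn u·dn v)/D = -0.7059133759475828/0.9986825991683644 = -0.7068445735766497
dn(u+v) = (dn u·dn v − m·sn u·sn v·cn u·cn v)/D = 0.9980058500614272/0.9986825991683644 = 0.9993223581671486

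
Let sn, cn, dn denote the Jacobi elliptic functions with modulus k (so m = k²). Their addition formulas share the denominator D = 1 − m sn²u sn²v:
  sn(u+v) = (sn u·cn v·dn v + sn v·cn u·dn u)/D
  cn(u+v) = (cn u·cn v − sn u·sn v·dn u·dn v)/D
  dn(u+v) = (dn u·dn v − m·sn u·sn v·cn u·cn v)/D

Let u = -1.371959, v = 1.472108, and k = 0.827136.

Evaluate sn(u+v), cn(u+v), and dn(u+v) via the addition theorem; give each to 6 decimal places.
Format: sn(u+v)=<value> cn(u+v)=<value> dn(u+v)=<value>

sn(u+v)=0.099868 cn(u+v)=0.995001 dn(u+v)=0.996582

sn u = -0.9201045863522607, cn u = 0.3916727590393991, dn u = 0.6486913139791746
sn v = 0.9431984047032038, cn v = 0.332229994680389, dn v = 0.6255883164132771
m = k² = 0.684153962496
D = 1 − m·sn²u·sn²v = 0.4847305991983482
sn(u+v) = (sn u·cn v·dn v + sn v·cn u·dn u)/D = 0.04840906354187249/0.4847305991983482 = 0.09986797537009594
cn(u+v) = (cn u·cn v − sn u·sn v·dn u·dn v)/D = 0.4823072841728483/0.4847305991983482 = 0.9950006972336642
dn(u+v) = (dn u·dn v − m·sn u·sn v·cn u·cn v)/D = 0.4830739920483617/0.4847305991983482 = 0.996582416804868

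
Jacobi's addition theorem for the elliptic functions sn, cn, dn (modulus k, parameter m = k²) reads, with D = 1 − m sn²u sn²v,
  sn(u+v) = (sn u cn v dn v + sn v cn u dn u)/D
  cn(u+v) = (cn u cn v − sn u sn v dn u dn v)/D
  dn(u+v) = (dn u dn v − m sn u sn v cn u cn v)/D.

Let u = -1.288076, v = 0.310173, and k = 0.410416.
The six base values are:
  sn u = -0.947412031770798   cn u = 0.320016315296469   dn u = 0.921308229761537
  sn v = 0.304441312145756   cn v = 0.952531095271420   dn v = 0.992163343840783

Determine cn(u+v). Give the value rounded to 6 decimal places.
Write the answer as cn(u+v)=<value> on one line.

m = k² = 0.168441293056
D = 1 − m·sn²u·sn²v = 0.9859869223534483
cn(u+v) = (cn u·cn v − sn u·sn v·dn u·dn v)/D = 0.5684772114753803/0.9859869223534483 = 0.5765565430812047

cn(u+v)=0.576557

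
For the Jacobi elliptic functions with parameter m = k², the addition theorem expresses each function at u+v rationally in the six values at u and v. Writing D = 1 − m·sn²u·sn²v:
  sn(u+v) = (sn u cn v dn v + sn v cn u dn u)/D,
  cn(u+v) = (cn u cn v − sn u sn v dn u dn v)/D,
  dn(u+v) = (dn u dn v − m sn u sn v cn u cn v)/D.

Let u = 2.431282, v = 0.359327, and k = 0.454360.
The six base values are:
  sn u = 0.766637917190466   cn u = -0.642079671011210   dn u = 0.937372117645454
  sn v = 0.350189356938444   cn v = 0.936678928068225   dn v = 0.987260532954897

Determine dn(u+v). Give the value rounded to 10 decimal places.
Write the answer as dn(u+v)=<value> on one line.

m = k² = 0.2064430096
D = 1 − m·sn²u·sn²v = 0.9851205575597074
dn(u+v) = (dn u·dn v − m·sn u·sn v·cn u·cn v)/D = 0.9587633957102427/0.9851205575597074 = 0.9732447347208393

dn(u+v)=0.9732447347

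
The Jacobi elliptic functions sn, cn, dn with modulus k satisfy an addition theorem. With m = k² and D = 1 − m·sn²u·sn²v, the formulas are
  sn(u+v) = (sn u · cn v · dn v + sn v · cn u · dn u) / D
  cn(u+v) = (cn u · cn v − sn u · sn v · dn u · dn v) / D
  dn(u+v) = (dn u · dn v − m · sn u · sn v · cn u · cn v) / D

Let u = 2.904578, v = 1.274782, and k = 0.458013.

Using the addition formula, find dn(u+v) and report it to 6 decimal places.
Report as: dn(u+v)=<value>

dn(u+v)=0.940968

sn u = 0.4096015129192914, cn u = -0.9122645453015411, dn u = 0.9822449708587208
sn v = 0.9399493537036936, cn v = 0.3413139500108496, dn v = 0.9025862733415882
m = k² = 0.209775908169
D = 1 − m·sn²u·sn²v = 0.9689052104875271
dn(u+v) = (dn u·dn v − m·sn u·sn v·cn u·cn v)/D = 0.9117084223871964/0.9689052104875271 = 0.9409676122274636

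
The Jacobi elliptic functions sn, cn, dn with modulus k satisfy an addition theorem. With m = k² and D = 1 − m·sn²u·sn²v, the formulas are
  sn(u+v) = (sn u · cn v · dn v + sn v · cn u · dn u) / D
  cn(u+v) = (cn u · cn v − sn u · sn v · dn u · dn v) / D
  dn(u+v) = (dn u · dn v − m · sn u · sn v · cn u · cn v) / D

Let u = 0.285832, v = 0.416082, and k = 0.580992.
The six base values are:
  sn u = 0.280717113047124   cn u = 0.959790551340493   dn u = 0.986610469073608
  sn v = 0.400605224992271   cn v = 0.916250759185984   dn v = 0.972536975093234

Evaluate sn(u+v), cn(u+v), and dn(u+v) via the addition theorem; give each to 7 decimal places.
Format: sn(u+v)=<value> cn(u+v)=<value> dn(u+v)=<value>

sn(u+v)=0.6321912 cn(u+v)=0.7748124 dn(u+v)=0.9301033

m = k² = 0.337551704064
D = 1 − m·sn²u·sn²v = 0.9957311460038384
sn(u+v) = (sn u·cn v·dn v + sn v·cn u·dn u)/D = 0.6294924521630297/0.9957311460038384 = 0.6321911840252942
cn(u+v) = (cn u·cn v − sn u·sn v·dn u·dn v)/D = 0.7715048721763804/0.9957311460038384 = 0.7748124333286713
dn(u+v) = (dn u·dn v − m·sn u·sn v·cn u·cn v)/D = 0.9261328331330911/0.9957311460038384 = 0.9301033083578175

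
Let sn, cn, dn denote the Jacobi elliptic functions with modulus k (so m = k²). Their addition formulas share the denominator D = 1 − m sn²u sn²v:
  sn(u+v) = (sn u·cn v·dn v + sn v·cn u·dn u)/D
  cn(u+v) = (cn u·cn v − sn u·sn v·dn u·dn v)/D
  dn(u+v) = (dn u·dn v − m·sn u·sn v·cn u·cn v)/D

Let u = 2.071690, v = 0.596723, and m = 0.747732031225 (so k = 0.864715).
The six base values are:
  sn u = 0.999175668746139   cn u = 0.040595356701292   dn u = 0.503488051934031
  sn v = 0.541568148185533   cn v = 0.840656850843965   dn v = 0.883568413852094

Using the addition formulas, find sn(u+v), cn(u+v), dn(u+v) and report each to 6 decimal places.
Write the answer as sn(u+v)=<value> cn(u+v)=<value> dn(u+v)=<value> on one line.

m = k² = 0.747732031225
D = 1 − m·sn²u·sn²v = 0.7810545559278079
sn(u+v) = (sn u·cn v·dn v + sn v·cn u·dn u)/D = 0.7532348067349834/0.7810545559278079 = 0.9643818104872615
cn(u+v) = (cn u·cn v − sn u·sn v·dn u·dn v)/D = -0.2065999643235628/0.7810545559278079 = -0.2645141274134743
dn(u+v) = (dn u·dn v − m·sn u·sn v·cn u·cn v)/D = 0.4310579712830708/0.7810545559278079 = 0.5518922692551493

sn(u+v)=0.964382 cn(u+v)=-0.264514 dn(u+v)=0.551892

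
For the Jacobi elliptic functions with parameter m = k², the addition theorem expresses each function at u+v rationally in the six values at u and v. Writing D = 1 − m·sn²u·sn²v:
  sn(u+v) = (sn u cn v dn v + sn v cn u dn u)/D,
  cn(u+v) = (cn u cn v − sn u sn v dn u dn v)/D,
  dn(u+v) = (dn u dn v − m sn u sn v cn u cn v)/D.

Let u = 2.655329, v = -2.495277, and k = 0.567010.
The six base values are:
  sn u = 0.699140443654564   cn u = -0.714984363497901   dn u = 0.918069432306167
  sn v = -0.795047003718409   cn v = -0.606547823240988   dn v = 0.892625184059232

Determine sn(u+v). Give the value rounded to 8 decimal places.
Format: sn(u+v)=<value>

m = k² = 0.3215003401
D = 1 − m·sn²u·sn²v = 0.9006664632641521
sn(u+v) = (sn u·cn v·dn v + sn v·cn u·dn u)/D = 0.1433445352346627/0.9006664632641521 = 0.1591538500447328

sn(u+v)=0.15915385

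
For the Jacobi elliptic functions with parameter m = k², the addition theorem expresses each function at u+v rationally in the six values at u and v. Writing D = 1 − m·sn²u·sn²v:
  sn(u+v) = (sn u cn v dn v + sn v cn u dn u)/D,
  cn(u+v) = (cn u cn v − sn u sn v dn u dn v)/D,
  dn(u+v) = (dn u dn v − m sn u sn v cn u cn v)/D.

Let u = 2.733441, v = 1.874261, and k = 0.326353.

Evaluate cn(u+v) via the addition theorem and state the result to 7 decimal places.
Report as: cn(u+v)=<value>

sn u = 0.4751567927168101, cn u = -0.8799011435014017, dn u = 0.9879036660427014
sn v = 0.9701268905203666, cn v = -0.2425980549989728, dn v = 0.9485578635294829
m = k² = 0.106506280609
D = 1 − m·sn²u·sn²v = 0.9773688726469754
cn(u+v) = (cn u·cn v − sn u·sn v·dn u·dn v)/D = -0.2184980701906183/0.9773688726469754 = -0.2235574267869482

cn(u+v)=-0.2235574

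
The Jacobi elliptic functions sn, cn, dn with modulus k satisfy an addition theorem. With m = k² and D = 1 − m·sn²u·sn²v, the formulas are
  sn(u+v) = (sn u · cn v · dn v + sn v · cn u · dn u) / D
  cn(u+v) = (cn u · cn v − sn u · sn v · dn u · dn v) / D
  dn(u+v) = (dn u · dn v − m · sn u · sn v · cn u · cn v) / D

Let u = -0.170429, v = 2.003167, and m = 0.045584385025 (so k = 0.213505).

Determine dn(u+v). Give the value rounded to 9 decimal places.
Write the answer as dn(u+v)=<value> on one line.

dn(u+v)=0.978238464

sn u = -0.1695683019047045, cn u = 0.9855184376708307, dn u = 0.9993444318816553
sn v = 0.919118314266574, cn v = -0.3939816294952992, dn v = 0.980556623916485
m = k² = 0.045584385025
D = 1 − m·sn²u·sn²v = 0.9988927433887109
dn(u+v) = (dn u·dn v − m·sn u·sn v·cn u·cn v)/D = 0.9771553027088308/0.9988927433887109 = 0.9782384637151967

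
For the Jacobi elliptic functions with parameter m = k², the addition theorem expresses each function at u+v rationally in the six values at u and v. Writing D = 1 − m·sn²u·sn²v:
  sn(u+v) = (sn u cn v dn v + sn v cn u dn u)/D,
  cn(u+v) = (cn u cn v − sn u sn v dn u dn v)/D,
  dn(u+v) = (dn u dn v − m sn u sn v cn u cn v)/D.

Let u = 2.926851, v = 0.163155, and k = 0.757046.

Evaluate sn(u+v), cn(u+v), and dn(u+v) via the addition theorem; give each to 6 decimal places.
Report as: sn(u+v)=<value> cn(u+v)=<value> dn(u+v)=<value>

sn u = 0.7543903200042496, cn u = -0.6564261154797894, dn u = 0.8208748098000685
sn v = 0.1620252302667812, cn v = 0.986786615615046, dn v = 0.9924486832411688
m = k² = 0.573118646116
D = 1 − m·sn²u·sn²v = 0.9914374711636648
sn(u+v) = (sn u·cn v·dn v + sn v·cn u·dn u)/D = 0.6514946338356255/0.9914374711636648 = 0.6571212535178408
cn(u+v) = (cn u·cn v − sn u·sn v·dn u·dn v)/D = -0.7473305836848823/0.9914374711636648 = -0.7537848885293082
dn(u+v) = (dn u·dn v − m·sn u·sn v·cn u·cn v)/D = 0.8600527702762636/0.9914374711636648 = 0.8674805979108364

sn(u+v)=0.657121 cn(u+v)=-0.753785 dn(u+v)=0.867481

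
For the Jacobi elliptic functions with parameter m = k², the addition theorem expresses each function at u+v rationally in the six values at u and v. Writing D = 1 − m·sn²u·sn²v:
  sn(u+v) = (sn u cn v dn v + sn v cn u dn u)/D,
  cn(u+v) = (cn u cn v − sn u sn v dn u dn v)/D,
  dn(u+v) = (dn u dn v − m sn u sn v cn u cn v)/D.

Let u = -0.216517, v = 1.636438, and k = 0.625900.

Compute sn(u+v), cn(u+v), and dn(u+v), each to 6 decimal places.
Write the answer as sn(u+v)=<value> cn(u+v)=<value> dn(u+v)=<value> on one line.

sn(u+v)=0.961974 cn(u+v)=0.273139 dn(u+v)=0.798421

sn u = -0.2141885628019721, cn u = 0.9767923318519785, dn u = 0.9909731327207417
sn v = 0.9944160208163174, cn v = 0.1055309316922832, dn v = 0.7826953632311805
m = k² = 0.39175081
D = 1 − m·sn²u·sn²v = 0.9822279027270859
sn(u+v) = (sn u·cn v·dn v + sn v·cn u·dn u)/D = 0.9448781359087529/0.9822279027270859 = 0.9619744392165667
cn(u+v) = (cn u·cn v − sn u·sn v·dn u·dn v)/D = 0.2682852235536837/0.9822279027270859 = 0.2731394850510853
dn(u+v) = (dn u·dn v − m·sn u·sn v·cn u·cn v)/D = 0.7842312218034081/0.9822279027270859 = 0.7984208345395666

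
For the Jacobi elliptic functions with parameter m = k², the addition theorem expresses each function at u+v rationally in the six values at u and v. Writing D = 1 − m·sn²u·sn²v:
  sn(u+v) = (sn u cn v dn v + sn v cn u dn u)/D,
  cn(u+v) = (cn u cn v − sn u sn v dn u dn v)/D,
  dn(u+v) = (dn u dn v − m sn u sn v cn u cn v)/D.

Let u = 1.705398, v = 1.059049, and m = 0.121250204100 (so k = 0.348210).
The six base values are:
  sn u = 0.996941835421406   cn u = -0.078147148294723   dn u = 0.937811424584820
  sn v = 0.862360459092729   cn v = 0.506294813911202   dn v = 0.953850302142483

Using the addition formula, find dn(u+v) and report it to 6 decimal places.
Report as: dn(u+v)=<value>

dn(u+v)=0.987121

m = k² = 0.1212502041
D = 1 − m·sn²u·sn²v = 0.9103810625580969
dn(u+v) = (dn u·dn v − m·sn u·sn v·cn u·cn v)/D = 0.8986560819141983/0.9103810625580969 = 0.9871207990520449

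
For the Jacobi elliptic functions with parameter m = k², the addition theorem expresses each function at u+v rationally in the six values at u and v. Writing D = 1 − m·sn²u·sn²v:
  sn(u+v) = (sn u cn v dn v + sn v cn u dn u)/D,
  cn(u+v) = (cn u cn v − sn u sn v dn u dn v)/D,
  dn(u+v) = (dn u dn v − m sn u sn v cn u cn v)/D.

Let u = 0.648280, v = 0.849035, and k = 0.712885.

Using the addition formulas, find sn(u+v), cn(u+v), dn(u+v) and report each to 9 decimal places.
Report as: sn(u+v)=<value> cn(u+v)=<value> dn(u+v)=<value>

sn u = 0.5868947268384403, cn u = 0.809663250746403, dn u = 0.9082681911916574
sn v = 0.7205210152177179, cn v = 0.6934331017694707, dn v = 0.8580006358571301
m = k² = 0.508205023225
D = 1 − m·sn²u·sn²v = 0.90912327390094
sn(u+v) = (sn u·cn v·dn v + sn v·cn u·dn u)/D = 0.8790473738235566/0.90912327390094 = 0.9669176876879069
cn(u+v) = (cn u·cn v − sn u·sn v·dn u·dn v)/D = 0.2319069678174246/0.90912327390094 = 0.25508858311628
dn(u+v) = (dn u·dn v − m·sn u·sn v·cn u·cn v)/D = 0.6586370500714906/0.90912327390094 = 0.7244749628346409

sn(u+v)=0.966917688 cn(u+v)=0.255088583 dn(u+v)=0.724474963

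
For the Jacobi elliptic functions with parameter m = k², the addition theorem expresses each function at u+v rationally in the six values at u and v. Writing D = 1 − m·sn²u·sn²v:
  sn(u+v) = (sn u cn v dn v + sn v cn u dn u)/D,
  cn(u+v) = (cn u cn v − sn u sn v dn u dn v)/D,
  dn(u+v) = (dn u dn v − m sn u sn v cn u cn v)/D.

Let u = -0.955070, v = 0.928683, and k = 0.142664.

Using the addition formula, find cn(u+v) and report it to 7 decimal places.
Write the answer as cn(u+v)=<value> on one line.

cn(u+v)=0.9996519

sn u = -0.8149309991445736, cn u = 0.5795579924677314, dn u = 0.9932186599070422
sn v = 0.7994617679988543, cn v = 0.6007169728816942, dn v = 0.993474504314248
m = k² = 0.020353016896
D = 1 − m·sn²u·sn²v = 0.9913609523596083
cn(u+v) = (cn u·cn v − sn u·sn v·dn u·dn v)/D = 0.9910158447010359/0.9913609523596083 = 0.9996518849590041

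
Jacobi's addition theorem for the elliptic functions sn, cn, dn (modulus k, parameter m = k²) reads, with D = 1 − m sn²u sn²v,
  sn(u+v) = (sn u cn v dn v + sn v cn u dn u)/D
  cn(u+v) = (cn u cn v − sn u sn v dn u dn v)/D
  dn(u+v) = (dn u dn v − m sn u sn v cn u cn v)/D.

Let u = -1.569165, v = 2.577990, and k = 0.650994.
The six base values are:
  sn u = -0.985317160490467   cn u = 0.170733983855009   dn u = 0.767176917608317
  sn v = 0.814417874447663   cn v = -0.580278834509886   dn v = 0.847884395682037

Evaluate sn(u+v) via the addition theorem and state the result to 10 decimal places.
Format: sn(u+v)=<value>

m = k² = 0.423793188036
D = 1 − m·sn²u·sn²v = 0.7271018079539015
sn(u+v) = (sn u·cn v·dn v + sn v·cn u·dn u)/D = 0.5914603104172078/0.7271018079539015 = 0.8134490988017273

sn(u+v)=0.8134490988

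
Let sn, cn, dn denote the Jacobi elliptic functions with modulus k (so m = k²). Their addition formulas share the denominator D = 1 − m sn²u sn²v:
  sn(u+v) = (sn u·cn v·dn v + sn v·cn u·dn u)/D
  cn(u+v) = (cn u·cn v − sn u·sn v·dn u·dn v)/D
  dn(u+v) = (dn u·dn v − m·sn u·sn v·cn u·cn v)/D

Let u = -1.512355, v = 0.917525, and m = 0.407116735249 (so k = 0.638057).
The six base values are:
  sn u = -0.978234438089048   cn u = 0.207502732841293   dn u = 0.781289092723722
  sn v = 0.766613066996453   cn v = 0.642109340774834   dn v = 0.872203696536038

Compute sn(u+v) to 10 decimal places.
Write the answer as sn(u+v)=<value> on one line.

m = k² = 0.407116735249
D = 1 − m·sn²u·sn²v = 0.7710412286256982
sn(u+v) = (sn u·cn v·dn v + sn v·cn u·dn u)/D = -0.4235773140464018/0.7710412286256982 = -0.5493575418805877

sn(u+v)=-0.5493575419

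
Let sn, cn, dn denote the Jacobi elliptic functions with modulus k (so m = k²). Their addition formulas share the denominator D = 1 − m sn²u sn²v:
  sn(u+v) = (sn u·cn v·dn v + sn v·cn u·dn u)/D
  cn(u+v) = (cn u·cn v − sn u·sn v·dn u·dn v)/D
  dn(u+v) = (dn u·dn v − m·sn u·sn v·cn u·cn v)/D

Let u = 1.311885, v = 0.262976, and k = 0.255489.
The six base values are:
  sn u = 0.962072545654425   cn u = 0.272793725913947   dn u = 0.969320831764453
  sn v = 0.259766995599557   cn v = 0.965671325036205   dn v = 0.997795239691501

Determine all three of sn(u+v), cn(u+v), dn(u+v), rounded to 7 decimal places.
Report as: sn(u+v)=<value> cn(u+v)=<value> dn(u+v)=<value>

m = k² = 0.065274629121
D = 1 − m·sn²u·sn²v = 0.9959231193397523
sn(u+v) = (sn u·cn v·dn v + sn v·cn u·dn u)/D = 0.9956863411180173/0.9959231193397523 = 0.9997622525101215
cn(u+v) = (cn u·cn v − sn u·sn v·dn u·dn v)/D = 0.02171565671210021/0.9959231193397523 = 0.02180455126545974
dn(u+v) = (dn u·dn v − m·sn u·sn v·cn u·cn v)/D = 0.9628863696585019/0.9959231193397523 = 0.9668280120827478

sn(u+v)=0.9997623 cn(u+v)=0.0218046 dn(u+v)=0.9668280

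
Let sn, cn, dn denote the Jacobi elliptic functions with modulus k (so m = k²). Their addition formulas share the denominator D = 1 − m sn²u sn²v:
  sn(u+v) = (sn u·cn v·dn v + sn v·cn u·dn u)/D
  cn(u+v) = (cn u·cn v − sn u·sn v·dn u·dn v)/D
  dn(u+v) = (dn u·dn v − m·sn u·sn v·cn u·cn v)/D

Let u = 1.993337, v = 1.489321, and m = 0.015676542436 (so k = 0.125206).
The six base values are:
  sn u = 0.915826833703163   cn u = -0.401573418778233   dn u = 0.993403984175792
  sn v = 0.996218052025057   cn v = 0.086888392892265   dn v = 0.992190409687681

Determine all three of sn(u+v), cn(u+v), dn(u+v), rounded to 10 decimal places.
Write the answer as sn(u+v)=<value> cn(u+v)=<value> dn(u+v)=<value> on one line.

m = k² = 0.015676542436
D = 1 − m·sn²u·sn²v = 0.9869507417804017
sn(u+v) = (sn u·cn v·dn v + sn v·cn u·dn u)/D = -0.3184626461690897/0.9869507417804017 = -0.3226732932938494
cn(u+v) = (cn u·cn v − sn u·sn v·dn u·dn v)/D = -0.9341591458075366/0.9869507417804017 = -0.9465104044831739
dn(u+v) = (dn u·dn v − m·sn u·sn v·cn u·cn v)/D = 0.986144956867829/0.9869507417804017 = 0.9991835611662654

sn(u+v)=-0.3226732933 cn(u+v)=-0.9465104045 dn(u+v)=0.9991835612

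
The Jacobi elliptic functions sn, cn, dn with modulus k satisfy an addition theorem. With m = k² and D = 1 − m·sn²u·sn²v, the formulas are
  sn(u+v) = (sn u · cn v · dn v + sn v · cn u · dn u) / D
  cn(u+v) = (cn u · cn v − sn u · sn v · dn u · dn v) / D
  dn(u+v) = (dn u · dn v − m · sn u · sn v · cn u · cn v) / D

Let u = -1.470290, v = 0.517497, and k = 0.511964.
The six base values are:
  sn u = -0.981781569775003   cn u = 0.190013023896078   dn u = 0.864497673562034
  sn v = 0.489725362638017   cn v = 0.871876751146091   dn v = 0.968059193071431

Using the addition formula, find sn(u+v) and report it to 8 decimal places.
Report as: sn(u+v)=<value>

sn(u+v)=-0.79646557

m = k² = 0.262107137296
D = 1 − m·sn²u·sn²v = 0.939408208900323
sn(u+v) = (sn u·cn v·dn v + sn v·cn u·dn u)/D = -0.7482062965541376/0.939408208900323 = -0.7964655721179959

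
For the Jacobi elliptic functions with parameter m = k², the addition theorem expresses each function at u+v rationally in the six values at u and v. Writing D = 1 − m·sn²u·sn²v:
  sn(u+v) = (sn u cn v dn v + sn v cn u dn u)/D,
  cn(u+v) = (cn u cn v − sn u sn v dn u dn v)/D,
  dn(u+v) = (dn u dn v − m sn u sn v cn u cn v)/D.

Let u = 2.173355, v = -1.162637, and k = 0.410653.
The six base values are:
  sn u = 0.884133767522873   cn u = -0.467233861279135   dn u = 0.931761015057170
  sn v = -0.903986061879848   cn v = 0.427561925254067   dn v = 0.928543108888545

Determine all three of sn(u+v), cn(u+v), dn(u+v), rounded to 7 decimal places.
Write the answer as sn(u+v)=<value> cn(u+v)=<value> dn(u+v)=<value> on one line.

sn(u+v)=0.8344499 cn(u+v)=0.5510838 dn(u+v)=0.9394561

m = k² = 0.168635886409
D = 1 − m·sn²u·sn²v = 0.8922767558255478
sn(u+v) = (sn u·cn v·dn v + sn v·cn u·dn u)/D = 0.744560263910026/0.8922767558255478 = 0.8344499159581354
cn(u+v) = (cn u·cn v − sn u·sn v·dn u·dn v)/D = 0.4917192515987111/0.8922767558255478 = 0.5510837846983531
dn(u+v) = (dn u·dn v − m·sn u·sn v·cn u·cn v)/D = 0.8382548150167578/0.8922767558255478 = 0.9394560707133874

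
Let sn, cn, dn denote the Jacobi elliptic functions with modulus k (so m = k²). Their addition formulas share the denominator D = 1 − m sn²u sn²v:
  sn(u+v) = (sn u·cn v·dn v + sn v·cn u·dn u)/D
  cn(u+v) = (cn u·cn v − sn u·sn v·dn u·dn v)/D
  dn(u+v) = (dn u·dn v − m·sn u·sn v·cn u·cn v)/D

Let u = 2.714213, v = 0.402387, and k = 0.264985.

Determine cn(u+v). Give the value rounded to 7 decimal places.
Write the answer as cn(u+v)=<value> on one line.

cn(u+v)=-0.9966050

sn u = 0.464922442180492, cn u = -0.8853514120149846, dn u = 0.9923821756573144
sn v = 0.3909368316556602, cn v = 0.9204175105108735, dn v = 0.9946198346209008
m = k² = 0.070217050225
D = 1 − m·sn²u·sn²v = 0.9976803803465138
cn(u+v) = (cn u·cn v − sn u·sn v·dn u·dn v)/D = -0.9942932447492257/0.9976803803465138 = -0.9966049892690967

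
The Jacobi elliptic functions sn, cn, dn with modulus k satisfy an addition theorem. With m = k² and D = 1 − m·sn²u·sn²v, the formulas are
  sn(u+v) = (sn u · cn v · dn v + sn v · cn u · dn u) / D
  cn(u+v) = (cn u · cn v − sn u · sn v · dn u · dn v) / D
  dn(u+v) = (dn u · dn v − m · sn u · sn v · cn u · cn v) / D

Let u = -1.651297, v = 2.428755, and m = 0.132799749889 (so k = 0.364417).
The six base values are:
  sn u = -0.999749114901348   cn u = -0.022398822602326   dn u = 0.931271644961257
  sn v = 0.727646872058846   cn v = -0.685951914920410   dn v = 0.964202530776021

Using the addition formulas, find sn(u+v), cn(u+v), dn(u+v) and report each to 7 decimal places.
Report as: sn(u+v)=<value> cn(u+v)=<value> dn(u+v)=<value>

m = k² = 0.132799749889
D = 1 − m·sn²u·sn²v = 0.9297217971376731
sn(u+v) = (sn u·cn v·dn v + sn v·cn u·dn u)/D = 0.6460523691120767/0.9297217971376731 = 0.6948878375241635
cn(u+v) = (cn u·cn v − sn u·sn v·dn u·dn v)/D = 0.6685798055861226/0.9297217971376731 = 0.7191181358170518
dn(u+v) = (dn u·dn v − m·sn u·sn v·cn u·cn v)/D = 0.8994187978546916/0.9297217971376731 = 0.9674063796543492

sn(u+v)=0.6948878 cn(u+v)=0.7191181 dn(u+v)=0.9674064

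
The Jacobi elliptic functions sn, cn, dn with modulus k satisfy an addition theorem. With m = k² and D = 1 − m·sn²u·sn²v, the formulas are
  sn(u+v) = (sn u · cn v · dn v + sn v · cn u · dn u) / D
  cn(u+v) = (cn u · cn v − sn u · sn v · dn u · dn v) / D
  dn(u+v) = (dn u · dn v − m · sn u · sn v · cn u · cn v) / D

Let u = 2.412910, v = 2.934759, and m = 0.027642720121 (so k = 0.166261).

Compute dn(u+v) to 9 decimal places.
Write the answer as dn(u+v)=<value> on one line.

sn u = 0.6809045953199234, cn u = -0.732372126771774, dn u = 0.9935713241382683
sn v = 0.2268418082963226, cn v = -0.9739316167005024, dn v = 0.9992885383394418
m = k² = 0.027642720121
D = 1 − m·sn²u·sn²v = 0.9993405232207565
dn(u+v) = (dn u·dn v − m·sn u·sn v·cn u·cn v)/D = 0.9898189936637454/0.9993405232207565 = 0.9904721870716056

dn(u+v)=0.990472187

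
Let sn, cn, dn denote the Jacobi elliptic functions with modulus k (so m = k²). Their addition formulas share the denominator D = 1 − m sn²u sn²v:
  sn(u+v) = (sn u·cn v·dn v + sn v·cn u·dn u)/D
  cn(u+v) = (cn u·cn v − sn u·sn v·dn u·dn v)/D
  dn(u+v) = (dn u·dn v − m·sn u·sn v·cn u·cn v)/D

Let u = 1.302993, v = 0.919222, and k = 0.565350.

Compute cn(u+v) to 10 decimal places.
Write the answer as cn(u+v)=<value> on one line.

sn u = 0.9387582428806041, cn u = 0.3445764957505381, dn u = 0.8475428487938047
sn v = 0.7735837635612433, cn v = 0.6336940592702621, dn v = 0.8992935243937368
m = k² = 0.3196206225
D = 1 − m·sn²u·sn²v = 0.8314390339200999
cn(u+v) = (cn u·cn v − sn u·sn v·dn u·dn v)/D = -0.3351523513295234/0.8314390339200999 = -0.4030991301302448

cn(u+v)=-0.4030991301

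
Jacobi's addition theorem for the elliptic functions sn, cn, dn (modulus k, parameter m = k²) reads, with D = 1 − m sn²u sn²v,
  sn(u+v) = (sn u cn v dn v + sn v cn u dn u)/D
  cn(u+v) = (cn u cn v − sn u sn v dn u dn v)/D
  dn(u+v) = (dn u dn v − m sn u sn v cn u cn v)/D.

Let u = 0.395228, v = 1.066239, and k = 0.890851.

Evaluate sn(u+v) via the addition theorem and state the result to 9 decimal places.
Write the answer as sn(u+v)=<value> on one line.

sn(u+v)=0.927326348

sn u = 0.3777417684993948, cn u = 0.9259109872611674, dn u = 0.941679309206552
sn v = 0.8075174532777317, cn v = 0.5898436764532162, dn v = 0.6946190902014713
m = k² = 0.793615504201
D = 1 − m·sn²u·sn²v = 0.9261579070528566
sn(u+v) = (sn u·cn v·dn v + sn v·cn u·dn u)/D = 0.8588506294401481/0.9261579070528566 = 0.9273263478072674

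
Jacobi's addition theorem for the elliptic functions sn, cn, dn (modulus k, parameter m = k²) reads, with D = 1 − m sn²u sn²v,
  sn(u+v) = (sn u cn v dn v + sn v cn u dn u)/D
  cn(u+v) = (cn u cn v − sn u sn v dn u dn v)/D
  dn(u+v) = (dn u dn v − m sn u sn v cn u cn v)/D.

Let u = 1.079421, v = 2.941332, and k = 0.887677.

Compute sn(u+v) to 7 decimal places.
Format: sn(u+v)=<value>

sn(u+v)=0.4168070

sn u = 0.8133986485764884, cn u = 0.58170666017671, dn u = 0.6918562464406048
sn v = 0.9397684582045165, cn v = -0.3418117098109805, dn v = 0.5514456137830089
m = k² = 0.787970456329
D = 1 − m·sn²u·sn²v = 0.5395753604915223
sn(u+v) = (sn u·cn v·dn v + sn v·cn u·dn u)/D = 0.2248987841730323/0.5395753604915223 = 0.4168069942411055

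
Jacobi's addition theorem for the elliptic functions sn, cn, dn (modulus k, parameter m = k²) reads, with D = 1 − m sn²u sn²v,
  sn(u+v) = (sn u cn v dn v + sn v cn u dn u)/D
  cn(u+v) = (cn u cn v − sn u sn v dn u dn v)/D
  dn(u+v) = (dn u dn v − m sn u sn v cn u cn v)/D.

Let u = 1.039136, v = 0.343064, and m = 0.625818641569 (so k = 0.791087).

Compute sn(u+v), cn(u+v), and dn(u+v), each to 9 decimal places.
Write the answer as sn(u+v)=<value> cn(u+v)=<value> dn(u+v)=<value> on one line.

sn u = 0.8109088542713548, cn u = 0.585172478902006, dn u = 0.7671234920523753
sn v = 0.3325105143539536, cn v = 0.9430995482153881, dn v = 0.9647836348044628
m = k² = 0.625818641569
D = 1 − m·sn²u·sn²v = 0.9545008434425749
sn(u+v) = (sn u·cn v·dn v + sn v·cn u·dn u)/D = 0.887099254966446/0.9545008434425749 = 0.9293855118733753
cn(u+v) = (cn u·cn v − sn u·sn v·dn u·dn v)/D = 0.3523162953520081/0.9545008434425749 = 0.3691105123399551
dn(u+v) = (dn u·dn v − m·sn u·sn v·cn u·cn v)/D = 0.6469829627352118/0.9545008434425749 = 0.6778233536198398

sn(u+v)=0.929385512 cn(u+v)=0.369110512 dn(u+v)=0.677823354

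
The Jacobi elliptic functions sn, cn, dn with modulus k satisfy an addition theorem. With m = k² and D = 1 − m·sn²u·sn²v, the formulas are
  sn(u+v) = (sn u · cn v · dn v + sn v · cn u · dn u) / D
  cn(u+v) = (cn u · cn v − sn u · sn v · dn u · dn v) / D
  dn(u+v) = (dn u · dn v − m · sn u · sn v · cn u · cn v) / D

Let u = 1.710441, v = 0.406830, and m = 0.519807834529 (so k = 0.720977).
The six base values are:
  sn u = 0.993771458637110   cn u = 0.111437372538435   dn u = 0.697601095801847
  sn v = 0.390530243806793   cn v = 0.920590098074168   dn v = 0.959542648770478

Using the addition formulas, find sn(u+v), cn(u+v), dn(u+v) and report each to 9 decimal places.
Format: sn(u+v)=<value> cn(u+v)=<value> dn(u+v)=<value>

sn(u+v)=0.985349223 cn(u+v)=-0.170548846 dn(u+v)=0.703783893

m = k² = 0.519807834529
D = 1 − m·sn²u·sn²v = 0.921706590668021
sn(u+v) = (sn u·cn v·dn v + sn v·cn u·dn u)/D = 0.9082028728768683/0.921706590668021 = 0.985349222922052
cn(u+v) = (cn u·cn v − sn u·sn v·dn u·dn v)/D = -0.1571959954294947/0.921706590668021 = -0.170548846043907
dn(u+v) = (dn u·dn v − m·sn u·sn v·cn u·cn v)/D = 0.6486822529418991/0.921706590668021 = 0.7037838933881949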